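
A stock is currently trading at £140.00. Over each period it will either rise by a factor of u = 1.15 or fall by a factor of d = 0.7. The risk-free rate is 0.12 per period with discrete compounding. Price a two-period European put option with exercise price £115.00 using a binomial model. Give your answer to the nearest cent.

Risk-neutral probability p = (1 + 0.12 − 0.7)/(1.15 − 0.7) = 0.4200/0.4500 = 0.9333
Terminal stock prices: S_uu = 185.1, S_ud = 112.7, S_dd = 68.6
Terminal payoffs (K − S): max(-70.15, 0) = 0, max(2.3, 0) = 2.3, max(46.4, 0) = 46.4
Node u (S = 161): V_u = 1/1.12·[0.9333·0.0000 + 0.0667·2.3000] = 0.1369
Node d (S = 98): V_d = 1/1.12·[0.9333·2.3000 + 0.0667·46.4000] = 4.6786
Node 0 (S = 140): V_0 = 1/1.12·[0.9333·0.1369 + 0.0667·4.6786] = 0.3926

£0.39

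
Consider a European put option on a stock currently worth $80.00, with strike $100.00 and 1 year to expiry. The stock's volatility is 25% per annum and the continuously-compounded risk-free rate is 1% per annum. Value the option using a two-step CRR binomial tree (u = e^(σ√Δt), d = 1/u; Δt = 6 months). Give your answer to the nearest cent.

$22.05

CRR parameters: u = e^(σ√Δt) = e^(0.25·√0.5) = 1.1934, d = 1/u = 0.8380
Per-period rate: rΔt = 0.01·0.5 = 0.005, so R = e^0.005 = 1.0050
Risk-neutral probability p = (e^0.005 − 0.8380)/(1.1934 − 0.8380) = 0.1670/0.3554 = 0.4700
Terminal stock prices: S_uu = 113.9, S_ud = 80, S_dd = 56.18
Terminal payoffs (K − S): max(-13.93, 0) = 0, max(20, 0) = 20, max(43.82, 0) = 43.82
Node u (S = 95.47): V_u = e^(−0.005)·[0.4700·0.0000 + 0.5300·20.0000] = 10.5466
Node d (S = 67.04): V_d = e^(−0.005)·[0.4700·20.0000 + 0.5300·43.8249] = 32.4639
Node 0 (S = 80): V_0 = e^(−0.005)·[0.4700·10.5466 + 0.5300·32.4639] = 22.0517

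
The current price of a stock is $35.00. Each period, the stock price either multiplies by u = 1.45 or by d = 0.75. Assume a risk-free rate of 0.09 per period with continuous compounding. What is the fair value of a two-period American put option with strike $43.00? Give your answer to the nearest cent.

Risk-neutral probability p = (e^0.09 − 0.75)/(1.45 − 0.75) = 0.3442/0.7000 = 0.4917
Terminal stock prices: S_uu = 73.59, S_ud = 38.06, S_dd = 19.69
Terminal payoffs (K − S): max(-30.59, 0) = 0, max(4.938, 0) = 4.938, max(23.31, 0) = 23.31
Node u (S = 50.75): continuation = e^(−0.09)·[0.4917·0.0000 + 0.5083·4.9375] = 2.2938; exercise value = 0.0000 ≤ continuation, so V_u = 2.2938
Node d (S = 26.25): continuation = e^(−0.09)·[0.4917·4.9375 + 0.5083·23.3125] = 13.0490; exercise value = 16.7500 > continuation, so V_d = 16.7500 (exercise)
Node 0 (S = 35): continuation = e^(−0.09)·[0.4917·2.2938 + 0.5083·16.7500] = 8.8123; exercise value = 8.0000 ≤ continuation, so V_0 = 8.8123

$8.81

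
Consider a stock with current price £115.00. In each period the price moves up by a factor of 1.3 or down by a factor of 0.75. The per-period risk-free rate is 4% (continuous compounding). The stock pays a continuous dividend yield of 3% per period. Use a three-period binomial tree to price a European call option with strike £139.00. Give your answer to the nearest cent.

£12.78

Per-period risk-free factor R = e^0.04 = 1.0408; dividend-adjusted growth = e^(0.04−0.03) = 1.0101.
Risk-neutral probability p = (1.0101 − 0.75)/(1.3 − 0.75) = 0.2601/0.5500 = 0.4728
Terminal stock prices: S_uuu = 252.7, S_uud = 145.8, S_udd = 84.09, S_ddd = 48.52
Terminal payoffs (S − K): max(113.7, 0) = 113.7, max(6.763, 0) = 6.763, max(-54.91, 0) = 0, max(-90.48, 0) = 0
Node uu (S = 194.4): V_uu = e^(−0.04)·[0.4728·113.6550 + 0.5272·6.7625] = 55.0564
Node ud (S = 112.1): V_ud = e^(−0.04)·[0.4728·6.7625 + 0.5272·0.0000] = 3.0721
Node dd (S = 64.69): V_dd = e^(−0.04)·[0.4728·0.0000 + 0.5272·0.0000] = 0.0000
Node u (S = 149.5): V_u = e^(−0.04)·[0.4728·55.0564 + 0.5272·3.0721] = 26.5670
Node d (S = 86.25): V_d = e^(−0.04)·[0.4728·3.0721 + 0.5272·0.0000] = 1.3956
Node 0 (S = 115): V_0 = e^(−0.04)·[0.4728·26.5670 + 0.5272·1.3956] = 12.7757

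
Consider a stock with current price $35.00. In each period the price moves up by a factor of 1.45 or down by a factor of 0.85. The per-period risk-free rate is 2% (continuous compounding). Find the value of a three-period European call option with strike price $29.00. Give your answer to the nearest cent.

$10.29

Risk-neutral probability p = (e^0.02 − 0.85)/(1.45 − 0.85) = 0.1702/0.6000 = 0.2837
Terminal stock prices: S_uuu = 106.7, S_uud = 62.55, S_udd = 36.67, S_ddd = 21.49
Terminal payoffs (S − K): max(77.7, 0) = 77.7, max(33.55, 0) = 33.55, max(7.667, 0) = 7.667, max(-7.506, 0) = 0
Node uu (S = 73.59): V_uu = e^(−0.02)·[0.2837·77.7019 + 0.7163·33.5494] = 45.1617
Node ud (S = 43.14): V_ud = e^(−0.02)·[0.2837·33.5494 + 0.7163·7.6669] = 14.7117
Node dd (S = 25.29): V_dd = e^(−0.02)·[0.2837·7.6669 + 0.7163·0.0000] = 2.1318
Node u (S = 50.75): V_u = e^(−0.02)·[0.2837·45.1617 + 0.7163·14.7117] = 22.8871
Node d (S = 29.75): V_d = e^(−0.02)·[0.2837·14.7117 + 0.7163·2.1318] = 5.5875
Node 0 (S = 35): V_0 = e^(−0.02)·[0.2837·22.8871 + 0.7163·5.5875] = 10.2870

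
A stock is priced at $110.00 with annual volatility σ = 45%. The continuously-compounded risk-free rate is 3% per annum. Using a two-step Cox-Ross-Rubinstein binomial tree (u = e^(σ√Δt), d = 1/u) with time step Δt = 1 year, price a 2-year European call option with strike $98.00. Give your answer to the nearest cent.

$34.46

CRR parameters: u = e^(σ√Δt) = e^(0.45·√1) = 1.5683, d = 1/u = 0.6376
Per-period rate: rΔt = 0.03·1 = 0.03, so R = e^0.03 = 1.0305
Risk-neutral probability p = (e^0.03 − 0.6376)/(1.5683 − 0.6376) = 0.3928/0.9307 = 0.4221
Terminal stock prices: S_uu = 270.6, S_ud = 110, S_dd = 44.72
Terminal payoffs (S − K): max(172.6, 0) = 172.6, max(12, 0) = 12, max(-53.28, 0) = 0
Node u (S = 172.5): V_u = e^(−0.03)·[0.4221·172.5563 + 0.5779·12.0000] = 77.4107
Node d (S = 70.14): V_d = e^(−0.03)·[0.4221·12.0000 + 0.5779·0.0000] = 4.9153
Node 0 (S = 110): V_0 = e^(−0.03)·[0.4221·77.4107 + 0.5779·4.9153] = 34.4648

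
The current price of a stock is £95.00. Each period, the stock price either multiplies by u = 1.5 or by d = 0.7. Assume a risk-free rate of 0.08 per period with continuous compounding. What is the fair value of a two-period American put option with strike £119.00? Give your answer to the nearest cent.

£29.34

Risk-neutral probability p = (e^0.08 − 0.7)/(1.5 − 0.7) = 0.3833/0.8000 = 0.4791
Terminal stock prices: S_uu = 213.8, S_ud = 99.75, S_dd = 46.55
Terminal payoffs (K − S): max(-94.75, 0) = 0, max(19.25, 0) = 19.25, max(72.45, 0) = 72.45
Node u (S = 142.5): continuation = e^(−0.08)·[0.4791·0.0000 + 0.5209·19.2500] = 9.2562; exercise value = 0.0000 ≤ continuation, so V_u = 9.2562
Node d (S = 66.5): continuation = e^(−0.08)·[0.4791·19.2500 + 0.5209·72.4500] = 43.3508; exercise value = 52.5000 > continuation, so V_d = 52.5000 (exercise)
Node 0 (S = 95): continuation = e^(−0.08)·[0.4791·9.2562 + 0.5209·52.5000] = 29.3380; exercise value = 24.0000 ≤ continuation, so V_0 = 29.3380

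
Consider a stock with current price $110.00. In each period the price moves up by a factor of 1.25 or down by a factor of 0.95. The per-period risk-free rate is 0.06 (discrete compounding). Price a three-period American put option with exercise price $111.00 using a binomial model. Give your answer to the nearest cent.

Risk-neutral probability p = (1 + 0.06 − 0.95)/(1.25 − 0.95) = 0.1100/0.3000 = 0.3667
Terminal stock prices: S_uuu = 214.8, S_uud = 163.3, S_udd = 124.1, S_ddd = 94.31
Terminal payoffs (K − S): max(-103.8, 0) = 0, max(-52.28, 0) = 0, max(-13.09, 0) = 0, max(16.69, 0) = 16.69
Node uu (S = 171.9): continuation = 1/1.06·[0.3667·0.0000 + 0.6333·0.0000] = 0.0000; exercise value = 0.0000 ≤ continuation, so V_uu = 0.0000
Node ud (S = 130.6): continuation = 1/1.06·[0.3667·0.0000 + 0.6333·0.0000] = 0.0000; exercise value = 0.0000 ≤ continuation, so V_ud = 0.0000
Node dd (S = 99.27): continuation = 1/1.06·[0.3667·0.0000 + 0.6333·16.6888] = 9.9713; exercise value = 11.7250 > continuation, so V_dd = 11.7250 (exercise)
Node u (S = 137.5): continuation = 1/1.06·[0.3667·0.0000 + 0.6333·0.0000] = 0.0000; exercise value = 0.0000 ≤ continuation, so V_u = 0.0000
Node d (S = 104.5): continuation = 1/1.06·[0.3667·0.0000 + 0.6333·11.7250] = 7.0055; exercise value = 6.5000 ≤ continuation, so V_d = 7.0055
Node 0 (S = 110): continuation = 1/1.06·[0.3667·0.0000 + 0.6333·7.0055] = 4.1857; exercise value = 1.0000 ≤ continuation, so V_0 = 4.1857

$4.19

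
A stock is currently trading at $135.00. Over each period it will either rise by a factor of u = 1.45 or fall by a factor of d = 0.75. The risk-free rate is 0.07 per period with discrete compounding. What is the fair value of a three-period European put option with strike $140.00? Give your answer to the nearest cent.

Risk-neutral probability p = (1 + 0.07 − 0.75)/(1.45 − 0.75) = 0.3200/0.7000 = 0.4571
Terminal stock prices: S_uuu = 411.6, S_uud = 212.9, S_udd = 110.1, S_ddd = 56.95
Terminal payoffs (K − S): max(-271.6, 0) = 0, max(-72.88, 0) = 0, max(29.89, 0) = 29.89, max(83.05, 0) = 83.05
Node uu (S = 283.8): V_uu = 1/1.07·[0.4571·0.0000 + 0.5429·0.0000] = 0.0000
Node ud (S = 146.8): V_ud = 1/1.07·[0.4571·0.0000 + 0.5429·29.8906] = 15.1648
Node dd (S = 75.94): V_dd = 1/1.07·[0.4571·29.8906 + 0.5429·83.0469] = 54.9036
Node u (S = 195.8): V_u = 1/1.07·[0.4571·0.0000 + 0.5429·15.1648] = 7.6938
Node d (S = 101.2): V_d = 1/1.07·[0.4571·15.1648 + 0.5429·54.9036] = 34.3339
Node 0 (S = 135): V_0 = 1/1.07·[0.4571·7.6938 + 0.5429·34.3339] = 20.7061

$20.71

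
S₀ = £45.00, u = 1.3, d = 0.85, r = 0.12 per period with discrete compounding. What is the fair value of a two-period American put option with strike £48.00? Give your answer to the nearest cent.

Risk-neutral probability p = (1 + 0.12 − 0.85)/(1.3 − 0.85) = 0.2700/0.4500 = 0.6000
Terminal stock prices: S_uu = 76.05, S_ud = 49.73, S_dd = 32.51
Terminal payoffs (K − S): max(-28.05, 0) = 0, max(-1.725, 0) = 0, max(15.49, 0) = 15.49
Node u (S = 58.5): continuation = 1/1.12·[0.6000·0.0000 + 0.4000·0.0000] = 0.0000; exercise value = 0.0000 ≤ continuation, so V_u = 0.0000
Node d (S = 38.25): continuation = 1/1.12·[0.6000·0.0000 + 0.4000·15.4875] = 5.5312; exercise value = 9.7500 > continuation, so V_d = 9.7500 (exercise)
Node 0 (S = 45): continuation = 1/1.12·[0.6000·0.0000 + 0.4000·9.7500] = 3.4821; exercise value = 3.0000 ≤ continuation, so V_0 = 3.4821

£3.48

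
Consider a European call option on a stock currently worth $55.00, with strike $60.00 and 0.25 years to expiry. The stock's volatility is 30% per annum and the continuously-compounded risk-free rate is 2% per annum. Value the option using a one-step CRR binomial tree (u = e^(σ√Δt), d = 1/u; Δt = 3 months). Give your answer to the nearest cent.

CRR parameters: u = e^(σ√Δt) = e^(0.3·√0.25) = 1.1618, d = 1/u = 0.8607
Per-period rate: rΔt = 0.02·0.25 = 0.005, so R = e^0.005 = 1.0050
Risk-neutral probability p = (e^0.005 − 0.8607)/(1.1618 − 0.8607) = 0.1443/0.3011 = 0.4792
Terminal stock prices: S_u = 63.9, S_d = 47.34
Terminal payoffs (S − K): max(3.901, 0) = 3.901, max(-12.66, 0) = 0
Node 0 (S = 55): V_0 = e^(−0.005)·[0.4792·3.9009 + 0.5208·0.0000] = 1.8600

$1.86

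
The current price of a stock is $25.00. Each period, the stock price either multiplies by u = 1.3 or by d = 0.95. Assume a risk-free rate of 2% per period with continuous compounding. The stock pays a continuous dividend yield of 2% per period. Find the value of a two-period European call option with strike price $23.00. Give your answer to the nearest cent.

$2.23

Per-period risk-free factor R = e^0.02 = 1.0202; dividend-adjusted growth = e^(0.02−0.02) = 1.0000.
Risk-neutral probability p = (1.0000 − 0.95)/(1.3 − 0.95) = 0.0500/0.3500 = 0.1429
Terminal stock prices: S_uu = 42.25, S_ud = 30.88, S_dd = 22.56
Terminal payoffs (S − K): max(19.25, 0) = 19.25, max(7.875, 0) = 7.875, max(-0.4375, 0) = 0
Node u (S = 32.5): V_u = e^(−0.02)·[0.1429·19.2500 + 0.8571·7.8750] = 9.3119
Node d (S = 23.75): V_d = e^(−0.02)·[0.1429·7.8750 + 0.8571·0.0000] = 1.1027
Node 0 (S = 25): V_0 = e^(−0.02)·[0.1429·9.3119 + 0.8571·1.1027] = 2.2304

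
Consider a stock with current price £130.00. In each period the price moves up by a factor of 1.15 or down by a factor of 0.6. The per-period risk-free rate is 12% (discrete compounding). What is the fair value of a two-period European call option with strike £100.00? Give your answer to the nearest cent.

Risk-neutral probability p = (1 + 0.12 − 0.6)/(1.15 − 0.6) = 0.5200/0.5500 = 0.9455
Terminal stock prices: S_uu = 171.9, S_ud = 89.7, S_dd = 46.8
Terminal payoffs (S − K): max(71.92, 0) = 71.92, max(-10.3, 0) = 0, max(-53.2, 0) = 0
Node u (S = 149.5): V_u = 1/1.12·[0.9455·71.9250 + 0.0545·0.0000] = 60.7159
Node d (S = 78): V_d = 1/1.12·[0.9455·0.0000 + 0.0545·0.0000] = 0.0000
Node 0 (S = 130): V_0 = 1/1.12·[0.9455·60.7159 + 0.0545·0.0000] = 51.2537

£51.25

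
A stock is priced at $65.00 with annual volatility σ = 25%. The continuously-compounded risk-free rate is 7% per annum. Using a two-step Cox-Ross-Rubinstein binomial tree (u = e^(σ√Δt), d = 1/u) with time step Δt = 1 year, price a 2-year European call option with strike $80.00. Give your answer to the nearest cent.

$7.98

CRR parameters: u = e^(σ√Δt) = e^(0.25·√1) = 1.2840, d = 1/u = 0.7788
Per-period rate: rΔt = 0.07·1 = 0.07, so R = e^0.07 = 1.0725
Risk-neutral probability p = (e^0.07 − 0.7788)/(1.2840 − 0.7788) = 0.2937/0.5052 = 0.5813
Terminal stock prices: S_uu = 107.2, S_ud = 65, S_dd = 39.42
Terminal payoffs (S − K): max(27.17, 0) = 27.17, max(-15, 0) = 0, max(-40.58, 0) = 0
Node u (S = 83.46): V_u = e^(−0.07)·[0.5813·27.1669 + 0.4187·0.0000] = 14.7255
Node d (S = 50.62): V_d = e^(−0.07)·[0.5813·0.0000 + 0.4187·0.0000] = 0.0000
Node 0 (S = 65): V_0 = e^(−0.07)·[0.5813·14.7255 + 0.4187·0.0000] = 7.9818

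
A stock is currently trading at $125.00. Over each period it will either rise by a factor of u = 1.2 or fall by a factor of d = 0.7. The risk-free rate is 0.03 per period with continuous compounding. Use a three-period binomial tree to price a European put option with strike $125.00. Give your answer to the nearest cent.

$13.66

Risk-neutral probability p = (e^0.03 − 0.7)/(1.2 − 0.7) = 0.3305/0.5000 = 0.6609
Terminal stock prices: S_uuu = 216, S_uud = 126, S_udd = 73.5, S_ddd = 42.87
Terminal payoffs (K − S): max(-91, 0) = 0, max(-1, 0) = 0, max(51.5, 0) = 51.5, max(82.12, 0) = 82.12
Node uu (S = 180): V_uu = e^(−0.03)·[0.6609·0.0000 + 0.3391·0.0000] = 0.0000
Node ud (S = 105): V_ud = e^(−0.03)·[0.6609·0.0000 + 0.3391·51.5000] = 16.9471
Node dd (S = 61.25): V_dd = e^(−0.03)·[0.6609·51.5000 + 0.3391·82.1250] = 60.0557
Node u (S = 150): V_u = e^(−0.03)·[0.6609·0.0000 + 0.3391·16.9471] = 5.5768
Node d (S = 87.5): V_d = e^(−0.03)·[0.6609·16.9471 + 0.3391·60.0557] = 30.6319
Node 0 (S = 125): V_0 = e^(−0.03)·[0.6609·5.5768 + 0.3391·30.6319] = 13.6568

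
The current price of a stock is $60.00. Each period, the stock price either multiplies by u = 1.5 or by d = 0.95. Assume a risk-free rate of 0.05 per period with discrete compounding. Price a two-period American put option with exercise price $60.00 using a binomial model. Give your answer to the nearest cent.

Risk-neutral probability p = (1 + 0.05 − 0.95)/(1.5 − 0.95) = 0.1000/0.5500 = 0.1818
Terminal stock prices: S_uu = 135, S_ud = 85.5, S_dd = 54.15
Terminal payoffs (K − S): max(-75, 0) = 0, max(-25.5, 0) = 0, max(5.85, 0) = 5.85
Node u (S = 90): continuation = 1/1.05·[0.1818·0.0000 + 0.8182·0.0000] = 0.0000; exercise value = 0.0000 ≤ continuation, so V_u = 0.0000
Node d (S = 57): continuation = 1/1.05·[0.1818·0.0000 + 0.8182·5.8500] = 4.5584; exercise value = 3.0000 ≤ continuation, so V_d = 4.5584
Node 0 (S = 60): continuation = 1/1.05·[0.1818·0.0000 + 0.8182·4.5584] = 3.5520; exercise value = 0.0000 ≤ continuation, so V_0 = 3.5520

$3.55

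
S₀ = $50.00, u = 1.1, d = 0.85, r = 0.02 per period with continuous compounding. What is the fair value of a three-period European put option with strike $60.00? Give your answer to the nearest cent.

$8.45

Risk-neutral probability p = (e^0.02 − 0.85)/(1.1 − 0.85) = 0.1702/0.2500 = 0.6808
Terminal stock prices: S_uuu = 66.55, S_uud = 51.43, S_udd = 39.74, S_ddd = 30.71
Terminal payoffs (K − S): max(-6.55, 0) = 0, max(8.575, 0) = 8.575, max(20.26, 0) = 20.26, max(29.29, 0) = 29.29
Node uu (S = 60.5): V_uu = e^(−0.02)·[0.6808·0.0000 + 0.3192·8.5750] = 2.6829
Node ud (S = 46.75): V_ud = e^(−0.02)·[0.6808·8.5750 + 0.3192·20.2625] = 12.0619
Node dd (S = 36.12): V_dd = e^(−0.02)·[0.6808·20.2625 + 0.3192·29.2938] = 22.6869
Node u (S = 55): V_u = e^(−0.02)·[0.6808·2.6829 + 0.3192·12.0619] = 5.5642
Node d (S = 42.5): V_d = e^(−0.02)·[0.6808·12.0619 + 0.3192·22.6869] = 15.1474
Node 0 (S = 50): V_0 = e^(−0.02)·[0.6808·5.5642 + 0.3192·15.1474] = 8.4524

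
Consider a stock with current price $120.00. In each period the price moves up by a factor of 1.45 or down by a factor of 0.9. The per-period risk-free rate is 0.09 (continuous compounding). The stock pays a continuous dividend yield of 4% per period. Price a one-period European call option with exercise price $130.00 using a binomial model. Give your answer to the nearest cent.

$11.06

Per-period risk-free factor R = e^0.09 = 1.0942; dividend-adjusted growth = e^(0.09−0.04) = 1.0513.
Risk-neutral probability p = (1.0513 − 0.9)/(1.45 − 0.9) = 0.1513/0.5500 = 0.2750
Terminal stock prices: S_u = 174, S_d = 108
Terminal payoffs (S − K): max(44, 0) = 44, max(-22, 0) = 0
Node 0 (S = 120): V_0 = e^(−0.09)·[0.2750·44.0000 + 0.7250·0.0000] = 11.0601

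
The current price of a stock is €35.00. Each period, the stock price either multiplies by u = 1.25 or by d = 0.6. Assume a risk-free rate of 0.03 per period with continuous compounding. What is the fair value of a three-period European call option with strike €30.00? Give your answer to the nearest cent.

Risk-neutral probability p = (e^0.03 − 0.6)/(1.25 − 0.6) = 0.4305/0.6500 = 0.6622
Terminal stock prices: S_uuu = 68.36, S_uud = 32.81, S_udd = 15.75, S_ddd = 7.56
Terminal payoffs (S − K): max(38.36, 0) = 38.36, max(2.812, 0) = 2.812, max(-14.25, 0) = 0, max(-22.44, 0) = 0
Node uu (S = 54.69): V_uu = e^(−0.03)·[0.6622·38.3594 + 0.3378·2.8125] = 25.5741
Node ud (S = 26.25): V_ud = e^(−0.03)·[0.6622·2.8125 + 0.3378·0.0000] = 1.8075
Node dd (S = 12.6): V_dd = e^(−0.03)·[0.6622·0.0000 + 0.3378·0.0000] = 0.0000
Node u (S = 43.75): V_u = e^(−0.03)·[0.6622·25.5741 + 0.3378·1.8075] = 17.0281
Node d (S = 21): V_d = e^(−0.03)·[0.6622·1.8075 + 0.3378·0.0000] = 1.1616
Node 0 (S = 35): V_0 = e^(−0.03)·[0.6622·17.0281 + 0.3378·1.1616] = 11.3241

€11.32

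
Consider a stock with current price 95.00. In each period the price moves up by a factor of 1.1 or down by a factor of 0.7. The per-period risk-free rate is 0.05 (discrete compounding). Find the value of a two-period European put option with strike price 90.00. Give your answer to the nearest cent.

Risk-neutral probability p = (1 + 0.05 − 0.7)/(1.1 − 0.7) = 0.3500/0.4000 = 0.8750
Terminal stock prices: S_uu = 115, S_ud = 73.15, S_dd = 46.55
Terminal payoffs (K − S): max(-24.95, 0) = 0, max(16.85, 0) = 16.85, max(43.45, 0) = 43.45
Node u (S = 104.5): V_u = 1/1.05·[0.8750·0.0000 + 0.1250·16.8500] = 2.0060
Node d (S = 66.5): V_d = 1/1.05·[0.8750·16.8500 + 0.1250·43.4500] = 19.2143
Node 0 (S = 95): V_0 = 1/1.05·[0.8750·2.0060 + 0.1250·19.2143] = 3.9590

3.96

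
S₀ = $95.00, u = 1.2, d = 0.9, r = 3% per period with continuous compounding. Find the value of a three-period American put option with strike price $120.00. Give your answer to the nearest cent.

$25.00

Risk-neutral probability p = (e^0.03 − 0.9)/(1.2 − 0.9) = 0.1305/0.3000 = 0.4348
Terminal stock prices: S_uuu = 164.2, S_uud = 123.1, S_udd = 92.34, S_ddd = 69.26
Terminal payoffs (K − S): max(-44.16, 0) = 0, max(-3.12, 0) = 0, max(27.66, 0) = 27.66, max(50.74, 0) = 50.74
Node uu (S = 136.8): continuation = e^(−0.03)·[0.4348·0.0000 + 0.5652·0.0000] = 0.0000; exercise value = 0.0000 ≤ continuation, so V_uu = 0.0000
Node ud (S = 102.6): continuation = e^(−0.03)·[0.4348·0.0000 + 0.5652·27.6600] = 15.1701; exercise value = 17.4000 > continuation, so V_ud = 17.4000 (exercise)
Node dd (S = 76.95): continuation = e^(−0.03)·[0.4348·27.6600 + 0.5652·50.7450] = 39.5035; exercise value = 43.0500 > continuation, so V_dd = 43.0500 (exercise)
Node u (S = 114): continuation = e^(−0.03)·[0.4348·0.0000 + 0.5652·17.4000] = 9.5430; exercise value = 6.0000 ≤ continuation, so V_u = 9.5430
Node d (S = 85.5): continuation = e^(−0.03)·[0.4348·17.4000 + 0.5652·43.0500] = 30.9535; exercise value = 34.5000 > continuation, so V_d = 34.5000 (exercise)
Node 0 (S = 95): continuation = e^(−0.03)·[0.4348·9.5430 + 0.5652·34.5000] = 22.9486; exercise value = 25.0000 > continuation, so V_0 = 25.0000 (exercise)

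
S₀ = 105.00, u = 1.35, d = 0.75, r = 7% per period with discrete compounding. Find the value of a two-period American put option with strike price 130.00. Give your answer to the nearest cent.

Risk-neutral probability p = (1 + 0.07 − 0.75)/(1.35 − 0.75) = 0.3200/0.6000 = 0.5333
Terminal stock prices: S_uu = 191.4, S_ud = 106.3, S_dd = 59.06
Terminal payoffs (K − S): max(-61.36, 0) = 0, max(23.69, 0) = 23.69, max(70.94, 0) = 70.94
Node u (S = 141.8): continuation = 1/1.07·[0.5333·0.0000 + 0.4667·23.6875] = 10.3310; exercise value = 0.0000 ≤ continuation, so V_u = 10.3310
Node d (S = 78.75): continuation = 1/1.07·[0.5333·23.6875 + 0.4667·70.9375] = 42.7453; exercise value = 51.2500 > continuation, so V_d = 51.2500 (exercise)
Node 0 (S = 105): continuation = 1/1.07·[0.5333·10.3310 + 0.4667·51.2500] = 27.5014; exercise value = 25.0000 ≤ continuation, so V_0 = 27.5014

27.50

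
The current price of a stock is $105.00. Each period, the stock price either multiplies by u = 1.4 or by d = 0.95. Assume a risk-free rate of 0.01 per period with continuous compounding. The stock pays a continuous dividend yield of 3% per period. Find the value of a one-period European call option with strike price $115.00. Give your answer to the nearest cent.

$2.13

Per-period risk-free factor R = e^0.01 = 1.0101; dividend-adjusted growth = e^(0.01−0.03) = 0.9802.
Risk-neutral probability p = (0.9802 − 0.95)/(1.4 − 0.95) = 0.0302/0.4500 = 0.0671
Terminal stock prices: S_u = 147, S_d = 99.75
Terminal payoffs (S − K): max(32, 0) = 32, max(-15.25, 0) = 0
Node 0 (S = 105): V_0 = e^(−0.01)·[0.0671·32.0000 + 0.9329·0.0000] = 2.1261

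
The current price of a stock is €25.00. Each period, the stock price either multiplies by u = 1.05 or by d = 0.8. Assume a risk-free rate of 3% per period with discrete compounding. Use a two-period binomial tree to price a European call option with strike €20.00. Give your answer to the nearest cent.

Risk-neutral probability p = (1 + 0.03 − 0.8)/(1.05 − 0.8) = 0.2300/0.2500 = 0.9200
Terminal stock prices: S_uu = 27.56, S_ud = 21, S_dd = 16
Terminal payoffs (S − K): max(7.562, 0) = 7.562, max(1, 0) = 1, max(-4, 0) = 0
Node u (S = 26.25): V_u = 1/1.03·[0.9200·7.5625 + 0.0800·1.0000] = 6.8325
Node d (S = 20): V_d = 1/1.03·[0.9200·1.0000 + 0.0800·0.0000] = 0.8932
Node 0 (S = 25): V_0 = 1/1.03·[0.9200·6.8325 + 0.0800·0.8932] = 6.1722

€6.17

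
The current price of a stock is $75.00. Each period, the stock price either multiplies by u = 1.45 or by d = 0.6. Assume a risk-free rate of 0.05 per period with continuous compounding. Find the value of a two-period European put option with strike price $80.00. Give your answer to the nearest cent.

Risk-neutral probability p = (e^0.05 − 0.6)/(1.45 − 0.6) = 0.4513/0.8500 = 0.5309
Terminal stock prices: S_uu = 157.7, S_ud = 65.25, S_dd = 27
Terminal payoffs (K − S): max(-77.69, 0) = 0, max(14.75, 0) = 14.75, max(53, 0) = 53
Node u (S = 108.8): V_u = e^(−0.05)·[0.5309·0.0000 + 0.4691·14.7500] = 6.5817
Node d (S = 45): V_d = e^(−0.05)·[0.5309·14.7500 + 0.4691·53.0000] = 31.0984
Node 0 (S = 75): V_0 = e^(−0.05)·[0.5309·6.5817 + 0.4691·31.0984] = 17.2004

$17.20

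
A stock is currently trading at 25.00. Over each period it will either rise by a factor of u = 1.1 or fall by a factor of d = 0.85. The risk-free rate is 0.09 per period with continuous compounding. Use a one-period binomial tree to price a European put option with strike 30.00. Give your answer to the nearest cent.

Risk-neutral probability p = (e^0.09 − 0.85)/(1.1 − 0.85) = 0.2442/0.2500 = 0.9767
Terminal stock prices: S_u = 27.5, S_d = 21.25
Terminal payoffs (K − S): max(2.5, 0) = 2.5, max(8.75, 0) = 8.75
Node 0 (S = 25): V_0 = e^(−0.09)·[0.9767·2.5000 + 0.0233·8.7500] = 2.4179

2.42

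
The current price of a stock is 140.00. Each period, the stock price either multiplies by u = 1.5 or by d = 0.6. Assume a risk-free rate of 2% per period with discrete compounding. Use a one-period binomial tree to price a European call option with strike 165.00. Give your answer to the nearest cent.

Risk-neutral probability p = (1 + 0.02 − 0.6)/(1.5 − 0.6) = 0.4200/0.9000 = 0.4667
Terminal stock prices: S_u = 210, S_d = 84
Terminal payoffs (S − K): max(45, 0) = 45, max(-81, 0) = 0
Node 0 (S = 140): V_0 = 1/1.02·[0.4667·45.0000 + 0.5333·0.0000] = 20.5882

20.59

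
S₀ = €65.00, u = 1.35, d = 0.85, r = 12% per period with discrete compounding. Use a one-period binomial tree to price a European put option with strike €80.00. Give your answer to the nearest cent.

Risk-neutral probability p = (1 + 0.12 − 0.85)/(1.35 − 0.85) = 0.2700/0.5000 = 0.5400
Terminal stock prices: S_u = 87.75, S_d = 55.25
Terminal payoffs (K − S): max(-7.75, 0) = 0, max(24.75, 0) = 24.75
Node 0 (S = 65): V_0 = 1/1.12·[0.5400·0.0000 + 0.4600·24.7500] = 10.1652

€10.17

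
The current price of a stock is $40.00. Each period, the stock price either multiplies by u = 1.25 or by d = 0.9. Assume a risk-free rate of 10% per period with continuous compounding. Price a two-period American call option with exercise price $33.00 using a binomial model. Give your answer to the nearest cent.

$13.07

Risk-neutral probability p = (e^0.1 − 0.9)/(1.25 − 0.9) = 0.2052/0.3500 = 0.5862
Terminal stock prices: S_uu = 62.5, S_ud = 45, S_dd = 32.4
Terminal payoffs (S − K): max(29.5, 0) = 29.5, max(12, 0) = 12, max(-0.6, 0) = 0
Node u (S = 50): continuation = e^(−0.1)·[0.5862·29.5000 + 0.4138·12.0000] = 20.1404; exercise value = 17.0000 ≤ continuation, so V_u = 20.1404
Node d (S = 36): continuation = e^(−0.1)·[0.5862·12.0000 + 0.4138·0.0000] = 6.3650; exercise value = 3.0000 ≤ continuation, so V_d = 6.3650
Node 0 (S = 40): continuation = e^(−0.1)·[0.5862·20.1404 + 0.4138·6.3650] = 13.0660; exercise value = 7.0000 ≤ continuation, so V_0 = 13.0660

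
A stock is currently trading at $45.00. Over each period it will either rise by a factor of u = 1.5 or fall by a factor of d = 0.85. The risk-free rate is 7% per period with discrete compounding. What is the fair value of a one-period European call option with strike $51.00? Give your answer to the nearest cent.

Risk-neutral probability p = (1 + 0.07 − 0.85)/(1.5 − 0.85) = 0.2200/0.6500 = 0.3385
Terminal stock prices: S_u = 67.5, S_d = 38.25
Terminal payoffs (S − K): max(16.5, 0) = 16.5, max(-12.75, 0) = 0
Node 0 (S = 45): V_0 = 1/1.07·[0.3385·16.5000 + 0.6615·0.0000] = 5.2193

$5.22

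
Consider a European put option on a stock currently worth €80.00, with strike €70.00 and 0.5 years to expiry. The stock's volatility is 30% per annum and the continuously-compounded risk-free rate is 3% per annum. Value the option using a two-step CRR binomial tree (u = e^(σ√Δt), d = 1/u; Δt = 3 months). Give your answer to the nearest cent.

CRR parameters: u = e^(σ√Δt) = e^(0.3·√0.25) = 1.1618, d = 1/u = 0.8607
Per-period rate: rΔt = 0.03·0.25 = 0.0075, so R = e^0.0075 = 1.0075
Risk-neutral probability p = (e^0.0075 − 0.8607)/(1.1618 − 0.8607) = 0.1468/0.3011 = 0.4876
Terminal stock prices: S_uu = 108, S_ud = 80, S_dd = 59.27
Terminal payoffs (K − S): max(-37.99, 0) = 0, max(-10, 0) = 0, max(10.73, 0) = 10.73
Node u (S = 92.95): V_u = e^(−0.0075)·[0.4876·0.0000 + 0.5124·0.0000] = 0.0000
Node d (S = 68.86): V_d = e^(−0.0075)·[0.4876·0.0000 + 0.5124·10.7345] = 5.4596
Node 0 (S = 80): V_0 = e^(−0.0075)·[0.4876·0.0000 + 0.5124·5.4596] = 2.7768

€2.78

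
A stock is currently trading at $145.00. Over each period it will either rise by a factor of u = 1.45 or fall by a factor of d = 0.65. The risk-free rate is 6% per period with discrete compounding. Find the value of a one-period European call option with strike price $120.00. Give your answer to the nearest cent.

Risk-neutral probability p = (1 + 0.06 − 0.65)/(1.45 − 0.65) = 0.4100/0.8000 = 0.5125
Terminal stock prices: S_u = 210.2, S_d = 94.25
Terminal payoffs (S − K): max(90.25, 0) = 90.25, max(-25.75, 0) = 0
Node 0 (S = 145): V_0 = 1/1.06·[0.5125·90.2500 + 0.4875·0.0000] = 43.6350

$43.64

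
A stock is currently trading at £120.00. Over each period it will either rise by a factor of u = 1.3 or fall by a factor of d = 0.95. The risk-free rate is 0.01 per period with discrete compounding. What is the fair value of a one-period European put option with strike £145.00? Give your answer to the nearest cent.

£25.43

Risk-neutral probability p = (1 + 0.01 − 0.95)/(1.3 − 0.95) = 0.0600/0.3500 = 0.1714
Terminal stock prices: S_u = 156, S_d = 114
Terminal payoffs (K − S): max(-11, 0) = 0, max(31, 0) = 31
Node 0 (S = 120): V_0 = 1/1.01·[0.1714·0.0000 + 0.8286·31.0000] = 25.4314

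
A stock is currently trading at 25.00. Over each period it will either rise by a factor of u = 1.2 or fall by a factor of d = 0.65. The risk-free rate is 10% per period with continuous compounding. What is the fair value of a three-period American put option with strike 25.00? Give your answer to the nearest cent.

Risk-neutral probability p = (e^0.1 − 0.65)/(1.2 − 0.65) = 0.4552/0.5500 = 0.8276
Terminal stock prices: S_uuu = 43.2, S_uud = 23.4, S_udd = 12.68, S_ddd = 6.866
Terminal payoffs (K − S): max(-18.2, 0) = 0, max(1.6, 0) = 1.6, max(12.32, 0) = 12.32, max(18.13, 0) = 18.13
Node uu (S = 36): continuation = e^(−0.1)·[0.8276·0.0000 + 0.1724·1.6000] = 0.2496; exercise value = 0.0000 ≤ continuation, so V_uu = 0.2496
Node ud (S = 19.5): continuation = e^(−0.1)·[0.8276·1.6000 + 0.1724·12.3250] = 3.1209; exercise value = 5.5000 > continuation, so V_ud = 5.5000 (exercise)
Node dd (S = 10.56): continuation = e^(−0.1)·[0.8276·12.3250 + 0.1724·18.1344] = 12.0584; exercise value = 14.4375 > continuation, so V_dd = 14.4375 (exercise)
Node u (S = 30): continuation = e^(−0.1)·[0.8276·0.2496 + 0.1724·5.5000] = 1.0450; exercise value = 0.0000 ≤ continuation, so V_u = 1.0450
Node d (S = 16.25): continuation = e^(−0.1)·[0.8276·5.5000 + 0.1724·14.4375] = 6.3709; exercise value = 8.7500 > continuation, so V_d = 8.7500 (exercise)
Node 0 (S = 25): continuation = e^(−0.1)·[0.8276·1.0450 + 0.1724·8.7500] = 2.1476; exercise value = 0.0000 ≤ continuation, so V_0 = 2.1476

2.15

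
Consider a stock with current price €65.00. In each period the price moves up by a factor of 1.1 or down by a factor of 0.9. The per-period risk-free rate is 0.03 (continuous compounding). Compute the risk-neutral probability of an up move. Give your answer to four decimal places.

Risk-neutral probability p = (e^0.03 − 0.9)/(1.1 − 0.9) = 0.1305/0.2000 = 0.6523

p = 0.6523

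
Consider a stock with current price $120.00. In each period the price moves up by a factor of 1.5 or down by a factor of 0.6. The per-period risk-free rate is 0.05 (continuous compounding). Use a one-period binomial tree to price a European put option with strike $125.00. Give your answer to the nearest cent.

Risk-neutral probability p = (e^0.05 − 0.6)/(1.5 − 0.6) = 0.4513/0.9000 = 0.5014
Terminal stock prices: S_u = 180, S_d = 72
Terminal payoffs (K − S): max(-55, 0) = 0, max(53, 0) = 53
Node 0 (S = 120): V_0 = e^(−0.05)·[0.5014·0.0000 + 0.4986·53.0000] = 25.1364

$25.14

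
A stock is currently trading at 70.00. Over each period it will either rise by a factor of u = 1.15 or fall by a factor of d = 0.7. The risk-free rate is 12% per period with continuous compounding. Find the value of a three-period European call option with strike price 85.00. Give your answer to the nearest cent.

12.84

Risk-neutral probability p = (e^0.12 − 0.7)/(1.15 − 0.7) = 0.4275/0.4500 = 0.9500
Terminal stock prices: S_uuu = 106.5, S_uud = 64.8, S_udd = 39.44, S_ddd = 24.01
Terminal payoffs (S − K): max(21.46, 0) = 21.46, max(-20.2, 0) = 0, max(-45.56, 0) = 0, max(-60.99, 0) = 0
Node uu (S = 92.57): V_uu = e^(−0.12)·[0.9500·21.4612 + 0.0500·0.0000] = 18.0826
Node ud (S = 56.35): V_ud = e^(−0.12)·[0.9500·0.0000 + 0.0500·0.0000] = 0.0000
Node dd (S = 34.3): V_dd = e^(−0.12)·[0.9500·0.0000 + 0.0500·0.0000] = 0.0000
Node u (S = 80.5): V_u = e^(−0.12)·[0.9500·18.0826 + 0.0500·0.0000] = 15.2358
Node d (S = 49): V_d = e^(−0.12)·[0.9500·0.0000 + 0.0500·0.0000] = 0.0000
Node 0 (S = 70): V_0 = e^(−0.12)·[0.9500·15.2358 + 0.0500·0.0000] = 12.8372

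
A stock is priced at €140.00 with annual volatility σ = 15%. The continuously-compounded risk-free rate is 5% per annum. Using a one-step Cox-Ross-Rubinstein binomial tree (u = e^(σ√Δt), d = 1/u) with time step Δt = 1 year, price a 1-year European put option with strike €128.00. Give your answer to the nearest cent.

CRR parameters: u = e^(σ√Δt) = e^(0.15·√1) = 1.1618, d = 1/u = 0.8607
Per-period rate: rΔt = 0.05·1 = 0.05, so R = e^0.05 = 1.0513
Risk-neutral probability p = (e^0.05 − 0.8607)/(1.1618 − 0.8607) = 0.1906/0.3011 = 0.6328
Terminal stock prices: S_u = 162.7, S_d = 120.5
Terminal payoffs (K − S): max(-34.66, 0) = 0, max(7.501, 0) = 7.501
Node 0 (S = 140): V_0 = e^(−0.05)·[0.6328·0.0000 + 0.3672·7.5009] = 2.6197

€2.62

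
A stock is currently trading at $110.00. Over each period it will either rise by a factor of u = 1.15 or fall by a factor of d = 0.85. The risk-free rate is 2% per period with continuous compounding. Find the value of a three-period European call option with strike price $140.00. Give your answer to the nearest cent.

Risk-neutral probability p = (e^0.02 − 0.85)/(1.15 − 0.85) = 0.1702/0.3000 = 0.5673
Terminal stock prices: S_uuu = 167.3, S_uud = 123.7, S_udd = 91.4, S_ddd = 67.55
Terminal payoffs (S − K): max(27.3, 0) = 27.3, max(-16.35, 0) = 0, max(-48.6, 0) = 0, max(-72.45, 0) = 0
Node uu (S = 145.5): V_uu = e^(−0.02)·[0.5673·27.2962 + 0.4327·0.0000] = 15.1795
Node ud (S = 107.5): V_ud = e^(−0.02)·[0.5673·0.0000 + 0.4327·0.0000] = 0.0000
Node dd (S = 79.47): V_dd = e^(−0.02)·[0.5673·0.0000 + 0.4327·0.0000] = 0.0000
Node u (S = 126.5): V_u = e^(−0.02)·[0.5673·15.1795 + 0.4327·0.0000] = 8.4414
Node d (S = 93.5): V_d = e^(−0.02)·[0.5673·0.0000 + 0.4327·0.0000] = 0.0000
Node 0 (S = 110): V_0 = e^(−0.02)·[0.5673·8.4414 + 0.4327·0.0000] = 4.6943

$4.69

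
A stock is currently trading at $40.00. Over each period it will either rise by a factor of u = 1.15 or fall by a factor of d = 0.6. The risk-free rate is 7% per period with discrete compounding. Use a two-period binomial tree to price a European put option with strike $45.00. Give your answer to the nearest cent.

$4.34

Risk-neutral probability p = (1 + 0.07 − 0.6)/(1.15 − 0.6) = 0.4700/0.5500 = 0.8545
Terminal stock prices: S_uu = 52.9, S_ud = 27.6, S_dd = 14.4
Terminal payoffs (K − S): max(-7.9, 0) = 0, max(17.4, 0) = 17.4, max(30.6, 0) = 30.6
Node u (S = 46): V_u = 1/1.07·[0.8545·0.0000 + 0.1455·17.4000] = 2.3653
Node d (S = 24): V_d = 1/1.07·[0.8545·17.4000 + 0.1455·30.6000] = 18.0561
Node 0 (S = 40): V_0 = 1/1.07·[0.8545·2.3653 + 0.1455·18.0561] = 4.3436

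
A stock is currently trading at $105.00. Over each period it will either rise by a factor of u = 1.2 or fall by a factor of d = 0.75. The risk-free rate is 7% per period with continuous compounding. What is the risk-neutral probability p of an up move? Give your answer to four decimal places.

p = 0.7167

Risk-neutral probability p = (e^0.07 − 0.75)/(1.2 − 0.75) = 0.3225/0.4500 = 0.7167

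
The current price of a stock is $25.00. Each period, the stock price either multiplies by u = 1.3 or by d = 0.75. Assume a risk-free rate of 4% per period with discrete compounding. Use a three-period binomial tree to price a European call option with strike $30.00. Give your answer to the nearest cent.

Risk-neutral probability p = (1 + 0.04 − 0.75)/(1.3 − 0.75) = 0.2900/0.5500 = 0.5273
Terminal stock prices: S_uuu = 54.93, S_uud = 31.69, S_udd = 18.28, S_ddd = 10.55
Terminal payoffs (S − K): max(24.93, 0) = 24.93, max(1.688, 0) = 1.688, max(-11.72, 0) = 0, max(-19.45, 0) = 0
Node uu (S = 42.25): V_uu = 1/1.04·[0.5273·24.9250 + 0.4727·1.6875] = 13.4038
Node ud (S = 24.38): V_ud = 1/1.04·[0.5273·1.6875 + 0.4727·0.0000] = 0.8556
Node dd (S = 14.06): V_dd = 1/1.04·[0.5273·0.0000 + 0.4727·0.0000] = 0.0000
Node u (S = 32.5): V_u = 1/1.04·[0.5273·13.4038 + 0.4727·0.8556] = 7.1845
Node d (S = 18.75): V_d = 1/1.04·[0.5273·0.8556 + 0.4727·0.0000] = 0.4338
Node 0 (S = 25): V_0 = 1/1.04·[0.5273·7.1845 + 0.4727·0.4338] = 3.8397

$3.84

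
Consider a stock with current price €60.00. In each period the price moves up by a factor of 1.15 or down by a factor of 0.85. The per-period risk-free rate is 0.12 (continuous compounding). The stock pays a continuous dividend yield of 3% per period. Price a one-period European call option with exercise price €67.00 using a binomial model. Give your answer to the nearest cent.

Per-period risk-free factor R = e^0.12 = 1.1275; dividend-adjusted growth = e^(0.12−0.03) = 1.0942.
Risk-neutral probability p = (1.0942 − 0.85)/(1.15 − 0.85) = 0.2442/0.3000 = 0.8139
Terminal stock prices: S_u = 69, S_d = 51
Terminal payoffs (S − K): max(2, 0) = 2, max(-16, 0) = 0
Node 0 (S = 60): V_0 = e^(−0.12)·[0.8139·2.0000 + 0.1861·0.0000] = 1.4438

€1.44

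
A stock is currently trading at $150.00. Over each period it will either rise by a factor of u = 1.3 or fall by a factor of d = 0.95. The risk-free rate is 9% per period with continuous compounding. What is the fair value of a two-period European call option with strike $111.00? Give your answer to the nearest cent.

Risk-neutral probability p = (e^0.09 − 0.95)/(1.3 − 0.95) = 0.1442/0.3500 = 0.4119
Terminal stock prices: S_uu = 253.5, S_ud = 185.2, S_dd = 135.4
Terminal payoffs (S − K): max(142.5, 0) = 142.5, max(74.25, 0) = 74.25, max(24.38, 0) = 24.38
Node u (S = 195): V_u = e^(−0.09)·[0.4119·142.5000 + 0.5881·74.2500] = 93.5536
Node d (S = 142.5): V_d = e^(−0.09)·[0.4119·74.2500 + 0.5881·24.3750] = 41.0536
Node 0 (S = 150): V_0 = e^(−0.09)·[0.4119·93.5536 + 0.5881·41.0536] = 57.2850

$57.29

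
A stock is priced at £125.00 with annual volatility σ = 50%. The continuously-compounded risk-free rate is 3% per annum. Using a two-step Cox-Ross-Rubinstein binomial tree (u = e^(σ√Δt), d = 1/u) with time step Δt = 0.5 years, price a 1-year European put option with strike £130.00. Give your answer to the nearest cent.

CRR parameters: u = e^(σ√Δt) = e^(0.5·√0.5) = 1.4241, d = 1/u = 0.7022
Per-period rate: rΔt = 0.03·0.5 = 0.015, so R = e^0.015 = 1.0151
Risk-neutral probability p = (e^0.015 − 0.7022)/(1.4241 − 0.7022) = 0.3129/0.7219 = 0.4335
Terminal stock prices: S_uu = 253.5, S_ud = 125, S_dd = 61.63
Terminal payoffs (K − S): max(-123.5, 0) = 0, max(5, 0) = 5, max(68.37, 0) = 68.37
Node u (S = 178): V_u = e^(−0.015)·[0.4335·0.0000 + 0.5665·5.0000] = 2.7906
Node d (S = 87.77): V_d = e^(−0.015)·[0.4335·5.0000 + 0.5665·68.3664] = 40.2910
Node 0 (S = 125): V_0 = e^(−0.015)·[0.4335·2.7906 + 0.5665·40.2910] = 23.6784

£23.68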